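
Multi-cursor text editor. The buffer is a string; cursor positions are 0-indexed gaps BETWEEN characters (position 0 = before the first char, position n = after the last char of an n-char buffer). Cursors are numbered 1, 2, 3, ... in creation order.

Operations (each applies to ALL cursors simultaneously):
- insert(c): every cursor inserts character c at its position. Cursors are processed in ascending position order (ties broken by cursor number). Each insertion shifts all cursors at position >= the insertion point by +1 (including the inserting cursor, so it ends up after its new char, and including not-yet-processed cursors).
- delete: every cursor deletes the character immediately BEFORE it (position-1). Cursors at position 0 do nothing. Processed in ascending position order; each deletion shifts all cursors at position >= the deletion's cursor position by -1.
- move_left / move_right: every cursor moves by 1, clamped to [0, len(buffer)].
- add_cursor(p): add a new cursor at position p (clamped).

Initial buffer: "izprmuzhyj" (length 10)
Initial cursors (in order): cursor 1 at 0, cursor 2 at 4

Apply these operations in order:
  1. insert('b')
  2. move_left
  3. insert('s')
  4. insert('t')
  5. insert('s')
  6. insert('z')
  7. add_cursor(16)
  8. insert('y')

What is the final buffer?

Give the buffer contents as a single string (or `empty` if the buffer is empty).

After op 1 (insert('b')): buffer="bizprbmuzhyj" (len 12), cursors c1@1 c2@6, authorship 1....2......
After op 2 (move_left): buffer="bizprbmuzhyj" (len 12), cursors c1@0 c2@5, authorship 1....2......
After op 3 (insert('s')): buffer="sbizprsbmuzhyj" (len 14), cursors c1@1 c2@7, authorship 11....22......
After op 4 (insert('t')): buffer="stbizprstbmuzhyj" (len 16), cursors c1@2 c2@9, authorship 111....222......
After op 5 (insert('s')): buffer="stsbizprstsbmuzhyj" (len 18), cursors c1@3 c2@11, authorship 1111....2222......
After op 6 (insert('z')): buffer="stszbizprstszbmuzhyj" (len 20), cursors c1@4 c2@13, authorship 11111....22222......
After op 7 (add_cursor(16)): buffer="stszbizprstszbmuzhyj" (len 20), cursors c1@4 c2@13 c3@16, authorship 11111....22222......
After op 8 (insert('y')): buffer="stszybizprstszybmuyzhyj" (len 23), cursors c1@5 c2@15 c3@19, authorship 111111....222222..3....

Answer: stszybizprstszybmuyzhyj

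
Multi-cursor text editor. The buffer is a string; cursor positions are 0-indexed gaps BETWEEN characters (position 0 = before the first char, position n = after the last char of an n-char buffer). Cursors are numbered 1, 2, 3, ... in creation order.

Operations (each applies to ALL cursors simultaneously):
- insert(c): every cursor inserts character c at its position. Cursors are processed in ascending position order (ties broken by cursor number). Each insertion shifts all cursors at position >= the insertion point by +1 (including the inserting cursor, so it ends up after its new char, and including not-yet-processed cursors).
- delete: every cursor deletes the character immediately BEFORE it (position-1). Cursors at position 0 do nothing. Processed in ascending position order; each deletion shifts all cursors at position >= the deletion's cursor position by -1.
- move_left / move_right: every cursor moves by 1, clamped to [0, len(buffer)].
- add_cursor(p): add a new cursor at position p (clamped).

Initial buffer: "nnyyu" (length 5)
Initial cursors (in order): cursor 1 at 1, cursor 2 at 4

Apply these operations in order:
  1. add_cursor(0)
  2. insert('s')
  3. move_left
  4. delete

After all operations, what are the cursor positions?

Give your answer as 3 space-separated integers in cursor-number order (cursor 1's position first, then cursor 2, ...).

After op 1 (add_cursor(0)): buffer="nnyyu" (len 5), cursors c3@0 c1@1 c2@4, authorship .....
After op 2 (insert('s')): buffer="snsnyysu" (len 8), cursors c3@1 c1@3 c2@7, authorship 3.1...2.
After op 3 (move_left): buffer="snsnyysu" (len 8), cursors c3@0 c1@2 c2@6, authorship 3.1...2.
After op 4 (delete): buffer="ssnysu" (len 6), cursors c3@0 c1@1 c2@4, authorship 31..2.

Answer: 1 4 0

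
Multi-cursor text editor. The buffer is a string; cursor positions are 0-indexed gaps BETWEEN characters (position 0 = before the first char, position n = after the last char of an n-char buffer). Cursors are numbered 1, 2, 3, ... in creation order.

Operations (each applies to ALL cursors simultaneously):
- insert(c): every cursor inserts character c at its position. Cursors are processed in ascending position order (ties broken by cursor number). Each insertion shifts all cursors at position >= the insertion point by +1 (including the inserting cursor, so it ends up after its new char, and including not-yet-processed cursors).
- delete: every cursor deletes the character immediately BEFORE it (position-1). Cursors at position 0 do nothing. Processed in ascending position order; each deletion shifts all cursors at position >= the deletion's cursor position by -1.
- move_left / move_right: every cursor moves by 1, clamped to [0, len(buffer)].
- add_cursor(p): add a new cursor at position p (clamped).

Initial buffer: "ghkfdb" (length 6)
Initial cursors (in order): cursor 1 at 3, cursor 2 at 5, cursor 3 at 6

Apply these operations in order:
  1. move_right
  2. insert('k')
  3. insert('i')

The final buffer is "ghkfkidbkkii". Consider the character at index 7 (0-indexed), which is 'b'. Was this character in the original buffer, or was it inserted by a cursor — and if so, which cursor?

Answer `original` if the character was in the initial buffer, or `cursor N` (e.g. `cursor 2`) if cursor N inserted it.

Answer: original

Derivation:
After op 1 (move_right): buffer="ghkfdb" (len 6), cursors c1@4 c2@6 c3@6, authorship ......
After op 2 (insert('k')): buffer="ghkfkdbkk" (len 9), cursors c1@5 c2@9 c3@9, authorship ....1..23
After op 3 (insert('i')): buffer="ghkfkidbkkii" (len 12), cursors c1@6 c2@12 c3@12, authorship ....11..2323
Authorship (.=original, N=cursor N): . . . . 1 1 . . 2 3 2 3
Index 7: author = original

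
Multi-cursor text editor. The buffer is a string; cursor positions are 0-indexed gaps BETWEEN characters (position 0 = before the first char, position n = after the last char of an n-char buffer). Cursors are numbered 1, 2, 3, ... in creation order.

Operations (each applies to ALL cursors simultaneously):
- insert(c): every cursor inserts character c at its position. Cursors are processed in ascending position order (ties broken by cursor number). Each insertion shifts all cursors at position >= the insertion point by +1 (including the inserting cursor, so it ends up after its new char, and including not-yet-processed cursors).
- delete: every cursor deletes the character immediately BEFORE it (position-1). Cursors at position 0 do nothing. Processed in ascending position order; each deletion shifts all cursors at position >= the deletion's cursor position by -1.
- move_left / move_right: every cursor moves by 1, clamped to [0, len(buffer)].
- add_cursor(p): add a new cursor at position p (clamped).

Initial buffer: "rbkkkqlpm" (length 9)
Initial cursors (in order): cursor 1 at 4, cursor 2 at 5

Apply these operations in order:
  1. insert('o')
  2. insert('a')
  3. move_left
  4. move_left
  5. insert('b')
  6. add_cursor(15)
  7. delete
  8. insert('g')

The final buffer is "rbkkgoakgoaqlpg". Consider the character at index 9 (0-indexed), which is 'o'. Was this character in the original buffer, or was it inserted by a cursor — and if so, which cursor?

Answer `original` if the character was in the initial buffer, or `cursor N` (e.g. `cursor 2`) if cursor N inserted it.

Answer: cursor 2

Derivation:
After op 1 (insert('o')): buffer="rbkkokoqlpm" (len 11), cursors c1@5 c2@7, authorship ....1.2....
After op 2 (insert('a')): buffer="rbkkoakoaqlpm" (len 13), cursors c1@6 c2@9, authorship ....11.22....
After op 3 (move_left): buffer="rbkkoakoaqlpm" (len 13), cursors c1@5 c2@8, authorship ....11.22....
After op 4 (move_left): buffer="rbkkoakoaqlpm" (len 13), cursors c1@4 c2@7, authorship ....11.22....
After op 5 (insert('b')): buffer="rbkkboakboaqlpm" (len 15), cursors c1@5 c2@9, authorship ....111.222....
After op 6 (add_cursor(15)): buffer="rbkkboakboaqlpm" (len 15), cursors c1@5 c2@9 c3@15, authorship ....111.222....
After op 7 (delete): buffer="rbkkoakoaqlp" (len 12), cursors c1@4 c2@7 c3@12, authorship ....11.22...
After op 8 (insert('g')): buffer="rbkkgoakgoaqlpg" (len 15), cursors c1@5 c2@9 c3@15, authorship ....111.222...3
Authorship (.=original, N=cursor N): . . . . 1 1 1 . 2 2 2 . . . 3
Index 9: author = 2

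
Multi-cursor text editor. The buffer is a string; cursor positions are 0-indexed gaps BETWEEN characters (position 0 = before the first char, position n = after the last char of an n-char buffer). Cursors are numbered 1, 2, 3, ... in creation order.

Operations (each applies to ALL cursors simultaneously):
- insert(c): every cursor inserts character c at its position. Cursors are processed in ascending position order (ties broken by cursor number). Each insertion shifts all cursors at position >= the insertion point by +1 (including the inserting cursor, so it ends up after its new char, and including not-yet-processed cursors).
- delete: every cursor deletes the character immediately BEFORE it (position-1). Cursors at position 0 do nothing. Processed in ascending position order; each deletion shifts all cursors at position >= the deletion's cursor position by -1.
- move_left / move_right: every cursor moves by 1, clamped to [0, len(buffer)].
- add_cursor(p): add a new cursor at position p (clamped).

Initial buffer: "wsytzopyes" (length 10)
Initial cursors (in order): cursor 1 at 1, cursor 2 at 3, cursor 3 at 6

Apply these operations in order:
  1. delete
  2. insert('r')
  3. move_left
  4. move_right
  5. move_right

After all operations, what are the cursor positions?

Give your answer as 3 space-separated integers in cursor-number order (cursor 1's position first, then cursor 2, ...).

After op 1 (delete): buffer="stzpyes" (len 7), cursors c1@0 c2@1 c3@3, authorship .......
After op 2 (insert('r')): buffer="rsrtzrpyes" (len 10), cursors c1@1 c2@3 c3@6, authorship 1.2..3....
After op 3 (move_left): buffer="rsrtzrpyes" (len 10), cursors c1@0 c2@2 c3@5, authorship 1.2..3....
After op 4 (move_right): buffer="rsrtzrpyes" (len 10), cursors c1@1 c2@3 c3@6, authorship 1.2..3....
After op 5 (move_right): buffer="rsrtzrpyes" (len 10), cursors c1@2 c2@4 c3@7, authorship 1.2..3....

Answer: 2 4 7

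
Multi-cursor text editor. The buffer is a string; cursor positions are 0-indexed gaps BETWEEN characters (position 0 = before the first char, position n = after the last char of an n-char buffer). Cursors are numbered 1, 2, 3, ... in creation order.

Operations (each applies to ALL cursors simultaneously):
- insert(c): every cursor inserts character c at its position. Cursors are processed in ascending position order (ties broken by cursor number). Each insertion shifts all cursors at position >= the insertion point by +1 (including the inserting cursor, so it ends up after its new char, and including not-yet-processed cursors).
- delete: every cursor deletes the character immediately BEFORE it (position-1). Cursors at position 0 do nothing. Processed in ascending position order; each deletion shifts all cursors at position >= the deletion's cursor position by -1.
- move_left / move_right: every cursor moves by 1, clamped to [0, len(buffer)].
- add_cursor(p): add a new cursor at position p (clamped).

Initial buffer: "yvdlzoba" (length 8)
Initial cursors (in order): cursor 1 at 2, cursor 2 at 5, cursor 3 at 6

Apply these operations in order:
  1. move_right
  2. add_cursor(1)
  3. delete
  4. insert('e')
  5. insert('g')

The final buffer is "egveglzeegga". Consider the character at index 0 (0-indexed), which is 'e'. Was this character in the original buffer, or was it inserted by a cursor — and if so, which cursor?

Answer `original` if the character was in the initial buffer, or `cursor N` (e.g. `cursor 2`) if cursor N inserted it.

Answer: cursor 4

Derivation:
After op 1 (move_right): buffer="yvdlzoba" (len 8), cursors c1@3 c2@6 c3@7, authorship ........
After op 2 (add_cursor(1)): buffer="yvdlzoba" (len 8), cursors c4@1 c1@3 c2@6 c3@7, authorship ........
After op 3 (delete): buffer="vlza" (len 4), cursors c4@0 c1@1 c2@3 c3@3, authorship ....
After op 4 (insert('e')): buffer="evelzeea" (len 8), cursors c4@1 c1@3 c2@7 c3@7, authorship 4.1..23.
After op 5 (insert('g')): buffer="egveglzeegga" (len 12), cursors c4@2 c1@5 c2@11 c3@11, authorship 44.11..2323.
Authorship (.=original, N=cursor N): 4 4 . 1 1 . . 2 3 2 3 .
Index 0: author = 4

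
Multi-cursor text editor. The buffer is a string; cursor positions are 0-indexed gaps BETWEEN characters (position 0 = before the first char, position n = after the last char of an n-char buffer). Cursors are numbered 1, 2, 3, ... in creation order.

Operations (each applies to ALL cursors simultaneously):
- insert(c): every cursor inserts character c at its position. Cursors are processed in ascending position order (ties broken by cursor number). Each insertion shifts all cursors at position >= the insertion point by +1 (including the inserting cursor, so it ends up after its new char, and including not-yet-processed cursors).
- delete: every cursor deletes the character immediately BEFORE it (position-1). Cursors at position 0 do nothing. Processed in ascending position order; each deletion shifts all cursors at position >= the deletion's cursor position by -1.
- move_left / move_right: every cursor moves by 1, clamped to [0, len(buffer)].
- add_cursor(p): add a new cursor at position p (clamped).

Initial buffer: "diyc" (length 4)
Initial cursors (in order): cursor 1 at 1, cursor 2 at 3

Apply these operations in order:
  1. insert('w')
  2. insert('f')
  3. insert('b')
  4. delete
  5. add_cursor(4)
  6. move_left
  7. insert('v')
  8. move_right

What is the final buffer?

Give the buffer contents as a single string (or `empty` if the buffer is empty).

Answer: dwvfviywvfc

Derivation:
After op 1 (insert('w')): buffer="dwiywc" (len 6), cursors c1@2 c2@5, authorship .1..2.
After op 2 (insert('f')): buffer="dwfiywfc" (len 8), cursors c1@3 c2@7, authorship .11..22.
After op 3 (insert('b')): buffer="dwfbiywfbc" (len 10), cursors c1@4 c2@9, authorship .111..222.
After op 4 (delete): buffer="dwfiywfc" (len 8), cursors c1@3 c2@7, authorship .11..22.
After op 5 (add_cursor(4)): buffer="dwfiywfc" (len 8), cursors c1@3 c3@4 c2@7, authorship .11..22.
After op 6 (move_left): buffer="dwfiywfc" (len 8), cursors c1@2 c3@3 c2@6, authorship .11..22.
After op 7 (insert('v')): buffer="dwvfviywvfc" (len 11), cursors c1@3 c3@5 c2@9, authorship .1113..222.
After op 8 (move_right): buffer="dwvfviywvfc" (len 11), cursors c1@4 c3@6 c2@10, authorship .1113..222.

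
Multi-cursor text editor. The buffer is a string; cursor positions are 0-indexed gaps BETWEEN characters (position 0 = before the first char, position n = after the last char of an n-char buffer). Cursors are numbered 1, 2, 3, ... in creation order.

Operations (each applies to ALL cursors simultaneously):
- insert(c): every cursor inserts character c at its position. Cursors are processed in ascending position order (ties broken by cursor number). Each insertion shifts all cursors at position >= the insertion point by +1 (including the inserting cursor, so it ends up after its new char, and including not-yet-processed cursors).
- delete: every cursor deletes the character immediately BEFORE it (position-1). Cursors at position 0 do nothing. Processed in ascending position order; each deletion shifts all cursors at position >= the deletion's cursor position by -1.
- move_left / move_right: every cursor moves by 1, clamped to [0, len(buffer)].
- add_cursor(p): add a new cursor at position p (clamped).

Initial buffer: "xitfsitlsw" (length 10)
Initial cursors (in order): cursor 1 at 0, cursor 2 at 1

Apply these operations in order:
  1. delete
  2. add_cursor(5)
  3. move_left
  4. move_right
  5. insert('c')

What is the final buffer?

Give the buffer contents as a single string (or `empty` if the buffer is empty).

After op 1 (delete): buffer="itfsitlsw" (len 9), cursors c1@0 c2@0, authorship .........
After op 2 (add_cursor(5)): buffer="itfsitlsw" (len 9), cursors c1@0 c2@0 c3@5, authorship .........
After op 3 (move_left): buffer="itfsitlsw" (len 9), cursors c1@0 c2@0 c3@4, authorship .........
After op 4 (move_right): buffer="itfsitlsw" (len 9), cursors c1@1 c2@1 c3@5, authorship .........
After op 5 (insert('c')): buffer="icctfsictlsw" (len 12), cursors c1@3 c2@3 c3@8, authorship .12....3....

Answer: icctfsictlsw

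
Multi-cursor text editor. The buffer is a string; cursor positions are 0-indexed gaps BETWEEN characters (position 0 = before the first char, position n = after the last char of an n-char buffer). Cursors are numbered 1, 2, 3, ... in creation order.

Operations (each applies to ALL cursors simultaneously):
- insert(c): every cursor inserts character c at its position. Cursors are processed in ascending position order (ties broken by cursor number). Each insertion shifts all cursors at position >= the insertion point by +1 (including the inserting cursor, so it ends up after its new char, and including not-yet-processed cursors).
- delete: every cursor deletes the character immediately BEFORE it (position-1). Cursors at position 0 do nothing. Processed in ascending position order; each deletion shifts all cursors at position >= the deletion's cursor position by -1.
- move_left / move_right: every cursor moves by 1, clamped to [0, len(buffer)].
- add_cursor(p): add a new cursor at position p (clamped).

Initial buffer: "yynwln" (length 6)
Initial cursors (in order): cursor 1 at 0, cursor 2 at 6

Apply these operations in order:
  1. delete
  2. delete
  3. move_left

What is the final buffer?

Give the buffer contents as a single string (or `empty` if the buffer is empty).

Answer: yynw

Derivation:
After op 1 (delete): buffer="yynwl" (len 5), cursors c1@0 c2@5, authorship .....
After op 2 (delete): buffer="yynw" (len 4), cursors c1@0 c2@4, authorship ....
After op 3 (move_left): buffer="yynw" (len 4), cursors c1@0 c2@3, authorship ....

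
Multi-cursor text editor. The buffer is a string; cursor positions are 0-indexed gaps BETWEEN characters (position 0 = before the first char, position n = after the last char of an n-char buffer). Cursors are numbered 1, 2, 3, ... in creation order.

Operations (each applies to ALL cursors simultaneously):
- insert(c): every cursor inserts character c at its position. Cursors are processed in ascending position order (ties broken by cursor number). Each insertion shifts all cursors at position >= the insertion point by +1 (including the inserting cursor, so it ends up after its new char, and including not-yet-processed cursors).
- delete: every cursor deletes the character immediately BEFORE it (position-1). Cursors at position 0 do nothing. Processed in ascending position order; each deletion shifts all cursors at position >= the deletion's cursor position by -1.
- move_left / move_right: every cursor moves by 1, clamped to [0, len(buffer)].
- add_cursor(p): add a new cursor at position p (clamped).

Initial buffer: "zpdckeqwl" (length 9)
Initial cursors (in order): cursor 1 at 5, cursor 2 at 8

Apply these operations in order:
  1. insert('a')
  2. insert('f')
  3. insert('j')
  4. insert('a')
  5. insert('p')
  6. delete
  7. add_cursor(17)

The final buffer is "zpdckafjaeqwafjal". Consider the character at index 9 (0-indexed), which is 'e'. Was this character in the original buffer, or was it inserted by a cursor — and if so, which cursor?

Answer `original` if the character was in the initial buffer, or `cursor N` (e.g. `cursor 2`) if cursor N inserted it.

After op 1 (insert('a')): buffer="zpdckaeqwal" (len 11), cursors c1@6 c2@10, authorship .....1...2.
After op 2 (insert('f')): buffer="zpdckafeqwafl" (len 13), cursors c1@7 c2@12, authorship .....11...22.
After op 3 (insert('j')): buffer="zpdckafjeqwafjl" (len 15), cursors c1@8 c2@14, authorship .....111...222.
After op 4 (insert('a')): buffer="zpdckafjaeqwafjal" (len 17), cursors c1@9 c2@16, authorship .....1111...2222.
After op 5 (insert('p')): buffer="zpdckafjapeqwafjapl" (len 19), cursors c1@10 c2@18, authorship .....11111...22222.
After op 6 (delete): buffer="zpdckafjaeqwafjal" (len 17), cursors c1@9 c2@16, authorship .....1111...2222.
After op 7 (add_cursor(17)): buffer="zpdckafjaeqwafjal" (len 17), cursors c1@9 c2@16 c3@17, authorship .....1111...2222.
Authorship (.=original, N=cursor N): . . . . . 1 1 1 1 . . . 2 2 2 2 .
Index 9: author = original

Answer: original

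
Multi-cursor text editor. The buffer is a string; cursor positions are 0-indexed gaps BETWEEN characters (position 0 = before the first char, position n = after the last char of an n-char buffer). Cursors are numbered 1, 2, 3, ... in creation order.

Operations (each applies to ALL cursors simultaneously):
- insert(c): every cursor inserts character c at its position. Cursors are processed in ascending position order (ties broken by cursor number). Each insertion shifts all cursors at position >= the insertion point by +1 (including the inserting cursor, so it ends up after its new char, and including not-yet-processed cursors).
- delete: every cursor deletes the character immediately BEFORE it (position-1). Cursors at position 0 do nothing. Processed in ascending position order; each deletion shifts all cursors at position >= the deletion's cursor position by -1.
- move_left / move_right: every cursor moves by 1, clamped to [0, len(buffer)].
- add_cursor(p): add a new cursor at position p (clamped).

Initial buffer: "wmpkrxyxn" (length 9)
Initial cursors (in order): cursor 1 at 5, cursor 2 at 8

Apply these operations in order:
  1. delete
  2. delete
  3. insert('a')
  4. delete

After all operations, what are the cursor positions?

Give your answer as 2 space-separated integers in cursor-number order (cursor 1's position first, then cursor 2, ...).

Answer: 3 4

Derivation:
After op 1 (delete): buffer="wmpkxyn" (len 7), cursors c1@4 c2@6, authorship .......
After op 2 (delete): buffer="wmpxn" (len 5), cursors c1@3 c2@4, authorship .....
After op 3 (insert('a')): buffer="wmpaxan" (len 7), cursors c1@4 c2@6, authorship ...1.2.
After op 4 (delete): buffer="wmpxn" (len 5), cursors c1@3 c2@4, authorship .....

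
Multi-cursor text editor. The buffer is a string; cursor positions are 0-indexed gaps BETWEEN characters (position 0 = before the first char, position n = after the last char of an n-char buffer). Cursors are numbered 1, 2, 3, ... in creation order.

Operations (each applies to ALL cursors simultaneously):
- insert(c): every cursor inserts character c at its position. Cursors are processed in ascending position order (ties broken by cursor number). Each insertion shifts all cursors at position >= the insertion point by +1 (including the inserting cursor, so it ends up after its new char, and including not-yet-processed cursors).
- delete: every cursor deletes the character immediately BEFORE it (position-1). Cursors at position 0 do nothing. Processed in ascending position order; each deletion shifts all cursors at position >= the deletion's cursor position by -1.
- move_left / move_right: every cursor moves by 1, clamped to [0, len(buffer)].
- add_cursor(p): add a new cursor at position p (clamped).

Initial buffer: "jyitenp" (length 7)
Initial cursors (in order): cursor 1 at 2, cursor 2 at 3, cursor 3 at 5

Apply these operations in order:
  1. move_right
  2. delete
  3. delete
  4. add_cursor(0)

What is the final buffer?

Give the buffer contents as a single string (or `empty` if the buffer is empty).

After op 1 (move_right): buffer="jyitenp" (len 7), cursors c1@3 c2@4 c3@6, authorship .......
After op 2 (delete): buffer="jyep" (len 4), cursors c1@2 c2@2 c3@3, authorship ....
After op 3 (delete): buffer="p" (len 1), cursors c1@0 c2@0 c3@0, authorship .
After op 4 (add_cursor(0)): buffer="p" (len 1), cursors c1@0 c2@0 c3@0 c4@0, authorship .

Answer: p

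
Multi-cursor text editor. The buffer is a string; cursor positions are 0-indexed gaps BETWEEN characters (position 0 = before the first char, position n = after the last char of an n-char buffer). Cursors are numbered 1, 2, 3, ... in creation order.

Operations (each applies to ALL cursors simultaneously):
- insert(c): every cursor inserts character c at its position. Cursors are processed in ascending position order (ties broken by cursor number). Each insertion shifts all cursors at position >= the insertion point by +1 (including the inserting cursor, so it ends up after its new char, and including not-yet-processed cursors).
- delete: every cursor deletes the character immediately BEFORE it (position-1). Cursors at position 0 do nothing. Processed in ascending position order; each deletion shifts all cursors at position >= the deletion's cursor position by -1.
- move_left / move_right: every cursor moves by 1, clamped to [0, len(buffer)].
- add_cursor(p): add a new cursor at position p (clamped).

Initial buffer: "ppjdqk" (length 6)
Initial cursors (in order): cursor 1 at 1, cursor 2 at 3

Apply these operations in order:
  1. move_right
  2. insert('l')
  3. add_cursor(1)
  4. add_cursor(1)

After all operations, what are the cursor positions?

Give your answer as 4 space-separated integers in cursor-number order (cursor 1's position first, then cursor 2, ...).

Answer: 3 6 1 1

Derivation:
After op 1 (move_right): buffer="ppjdqk" (len 6), cursors c1@2 c2@4, authorship ......
After op 2 (insert('l')): buffer="ppljdlqk" (len 8), cursors c1@3 c2@6, authorship ..1..2..
After op 3 (add_cursor(1)): buffer="ppljdlqk" (len 8), cursors c3@1 c1@3 c2@6, authorship ..1..2..
After op 4 (add_cursor(1)): buffer="ppljdlqk" (len 8), cursors c3@1 c4@1 c1@3 c2@6, authorship ..1..2..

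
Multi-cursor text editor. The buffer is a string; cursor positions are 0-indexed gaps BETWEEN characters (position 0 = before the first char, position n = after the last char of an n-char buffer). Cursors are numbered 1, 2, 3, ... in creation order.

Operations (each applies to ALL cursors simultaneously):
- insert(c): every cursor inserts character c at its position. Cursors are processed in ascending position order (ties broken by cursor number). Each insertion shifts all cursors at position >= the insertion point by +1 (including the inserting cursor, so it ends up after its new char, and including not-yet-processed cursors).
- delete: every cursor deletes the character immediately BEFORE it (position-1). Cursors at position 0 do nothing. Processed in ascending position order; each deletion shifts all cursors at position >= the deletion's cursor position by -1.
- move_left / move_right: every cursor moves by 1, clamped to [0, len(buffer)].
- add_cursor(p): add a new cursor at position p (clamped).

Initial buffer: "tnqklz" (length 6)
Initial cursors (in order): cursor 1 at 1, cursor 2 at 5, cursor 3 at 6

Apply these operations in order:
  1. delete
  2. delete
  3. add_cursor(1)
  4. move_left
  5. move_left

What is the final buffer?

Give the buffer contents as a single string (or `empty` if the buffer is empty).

Answer: n

Derivation:
After op 1 (delete): buffer="nqk" (len 3), cursors c1@0 c2@3 c3@3, authorship ...
After op 2 (delete): buffer="n" (len 1), cursors c1@0 c2@1 c3@1, authorship .
After op 3 (add_cursor(1)): buffer="n" (len 1), cursors c1@0 c2@1 c3@1 c4@1, authorship .
After op 4 (move_left): buffer="n" (len 1), cursors c1@0 c2@0 c3@0 c4@0, authorship .
After op 5 (move_left): buffer="n" (len 1), cursors c1@0 c2@0 c3@0 c4@0, authorship .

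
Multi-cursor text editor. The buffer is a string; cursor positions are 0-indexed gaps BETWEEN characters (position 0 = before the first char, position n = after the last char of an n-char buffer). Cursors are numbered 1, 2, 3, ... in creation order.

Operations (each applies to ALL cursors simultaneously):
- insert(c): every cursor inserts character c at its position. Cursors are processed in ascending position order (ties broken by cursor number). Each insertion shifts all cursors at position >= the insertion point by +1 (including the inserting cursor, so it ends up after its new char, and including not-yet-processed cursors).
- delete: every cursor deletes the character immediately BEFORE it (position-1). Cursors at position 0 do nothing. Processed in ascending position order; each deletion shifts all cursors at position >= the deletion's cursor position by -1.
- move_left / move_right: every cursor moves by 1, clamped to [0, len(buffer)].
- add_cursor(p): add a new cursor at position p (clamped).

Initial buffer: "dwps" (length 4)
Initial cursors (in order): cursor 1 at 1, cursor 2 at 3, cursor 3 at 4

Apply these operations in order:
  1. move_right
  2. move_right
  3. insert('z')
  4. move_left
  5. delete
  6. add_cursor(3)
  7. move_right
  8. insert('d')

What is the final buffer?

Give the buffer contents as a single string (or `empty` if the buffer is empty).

After op 1 (move_right): buffer="dwps" (len 4), cursors c1@2 c2@4 c3@4, authorship ....
After op 2 (move_right): buffer="dwps" (len 4), cursors c1@3 c2@4 c3@4, authorship ....
After op 3 (insert('z')): buffer="dwpzszz" (len 7), cursors c1@4 c2@7 c3@7, authorship ...1.23
After op 4 (move_left): buffer="dwpzszz" (len 7), cursors c1@3 c2@6 c3@6, authorship ...1.23
After op 5 (delete): buffer="dwzz" (len 4), cursors c1@2 c2@3 c3@3, authorship ..13
After op 6 (add_cursor(3)): buffer="dwzz" (len 4), cursors c1@2 c2@3 c3@3 c4@3, authorship ..13
After op 7 (move_right): buffer="dwzz" (len 4), cursors c1@3 c2@4 c3@4 c4@4, authorship ..13
After op 8 (insert('d')): buffer="dwzdzddd" (len 8), cursors c1@4 c2@8 c3@8 c4@8, authorship ..113234

Answer: dwzdzddd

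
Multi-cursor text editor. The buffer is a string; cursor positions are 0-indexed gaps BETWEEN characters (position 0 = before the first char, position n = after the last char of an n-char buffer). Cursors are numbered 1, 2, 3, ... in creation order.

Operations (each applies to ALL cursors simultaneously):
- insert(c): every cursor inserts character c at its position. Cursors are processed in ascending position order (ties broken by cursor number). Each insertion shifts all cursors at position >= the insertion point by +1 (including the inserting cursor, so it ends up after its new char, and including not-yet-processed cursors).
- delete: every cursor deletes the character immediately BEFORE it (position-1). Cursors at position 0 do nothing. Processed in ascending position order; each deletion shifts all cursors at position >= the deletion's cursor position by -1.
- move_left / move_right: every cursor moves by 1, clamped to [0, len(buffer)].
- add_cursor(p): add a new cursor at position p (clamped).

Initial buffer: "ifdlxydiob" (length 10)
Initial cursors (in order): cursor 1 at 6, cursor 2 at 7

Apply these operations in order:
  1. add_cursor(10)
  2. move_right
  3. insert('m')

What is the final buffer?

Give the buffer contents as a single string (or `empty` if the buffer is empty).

After op 1 (add_cursor(10)): buffer="ifdlxydiob" (len 10), cursors c1@6 c2@7 c3@10, authorship ..........
After op 2 (move_right): buffer="ifdlxydiob" (len 10), cursors c1@7 c2@8 c3@10, authorship ..........
After op 3 (insert('m')): buffer="ifdlxydmimobm" (len 13), cursors c1@8 c2@10 c3@13, authorship .......1.2..3

Answer: ifdlxydmimobm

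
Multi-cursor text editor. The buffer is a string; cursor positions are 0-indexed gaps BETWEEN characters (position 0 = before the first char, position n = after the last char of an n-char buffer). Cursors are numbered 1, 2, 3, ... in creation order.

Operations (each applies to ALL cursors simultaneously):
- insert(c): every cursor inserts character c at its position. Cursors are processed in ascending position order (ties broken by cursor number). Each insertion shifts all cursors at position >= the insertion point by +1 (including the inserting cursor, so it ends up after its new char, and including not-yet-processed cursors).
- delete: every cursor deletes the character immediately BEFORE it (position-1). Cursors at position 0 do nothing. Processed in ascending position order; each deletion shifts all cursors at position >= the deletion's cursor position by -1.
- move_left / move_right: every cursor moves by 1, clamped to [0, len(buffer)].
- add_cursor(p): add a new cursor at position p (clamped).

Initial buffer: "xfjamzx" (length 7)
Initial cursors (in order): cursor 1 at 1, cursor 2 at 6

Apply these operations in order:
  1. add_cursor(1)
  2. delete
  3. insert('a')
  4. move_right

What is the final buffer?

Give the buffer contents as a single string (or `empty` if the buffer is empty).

Answer: aafjamax

Derivation:
After op 1 (add_cursor(1)): buffer="xfjamzx" (len 7), cursors c1@1 c3@1 c2@6, authorship .......
After op 2 (delete): buffer="fjamx" (len 5), cursors c1@0 c3@0 c2@4, authorship .....
After op 3 (insert('a')): buffer="aafjamax" (len 8), cursors c1@2 c3@2 c2@7, authorship 13....2.
After op 4 (move_right): buffer="aafjamax" (len 8), cursors c1@3 c3@3 c2@8, authorship 13....2.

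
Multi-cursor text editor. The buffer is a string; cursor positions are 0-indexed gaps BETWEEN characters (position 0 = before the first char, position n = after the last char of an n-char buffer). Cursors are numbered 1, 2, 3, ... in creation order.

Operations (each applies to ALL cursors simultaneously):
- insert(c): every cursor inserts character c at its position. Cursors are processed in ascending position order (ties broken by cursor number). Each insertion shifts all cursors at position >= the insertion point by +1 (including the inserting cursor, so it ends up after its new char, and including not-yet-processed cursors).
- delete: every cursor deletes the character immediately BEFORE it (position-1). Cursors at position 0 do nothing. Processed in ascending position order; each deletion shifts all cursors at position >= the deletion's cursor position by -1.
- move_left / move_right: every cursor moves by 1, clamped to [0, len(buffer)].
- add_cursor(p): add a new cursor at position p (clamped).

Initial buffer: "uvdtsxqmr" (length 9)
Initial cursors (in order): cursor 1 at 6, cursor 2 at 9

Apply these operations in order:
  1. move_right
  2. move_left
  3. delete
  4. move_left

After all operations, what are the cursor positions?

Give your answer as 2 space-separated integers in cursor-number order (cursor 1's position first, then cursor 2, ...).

Answer: 4 5

Derivation:
After op 1 (move_right): buffer="uvdtsxqmr" (len 9), cursors c1@7 c2@9, authorship .........
After op 2 (move_left): buffer="uvdtsxqmr" (len 9), cursors c1@6 c2@8, authorship .........
After op 3 (delete): buffer="uvdtsqr" (len 7), cursors c1@5 c2@6, authorship .......
After op 4 (move_left): buffer="uvdtsqr" (len 7), cursors c1@4 c2@5, authorship .......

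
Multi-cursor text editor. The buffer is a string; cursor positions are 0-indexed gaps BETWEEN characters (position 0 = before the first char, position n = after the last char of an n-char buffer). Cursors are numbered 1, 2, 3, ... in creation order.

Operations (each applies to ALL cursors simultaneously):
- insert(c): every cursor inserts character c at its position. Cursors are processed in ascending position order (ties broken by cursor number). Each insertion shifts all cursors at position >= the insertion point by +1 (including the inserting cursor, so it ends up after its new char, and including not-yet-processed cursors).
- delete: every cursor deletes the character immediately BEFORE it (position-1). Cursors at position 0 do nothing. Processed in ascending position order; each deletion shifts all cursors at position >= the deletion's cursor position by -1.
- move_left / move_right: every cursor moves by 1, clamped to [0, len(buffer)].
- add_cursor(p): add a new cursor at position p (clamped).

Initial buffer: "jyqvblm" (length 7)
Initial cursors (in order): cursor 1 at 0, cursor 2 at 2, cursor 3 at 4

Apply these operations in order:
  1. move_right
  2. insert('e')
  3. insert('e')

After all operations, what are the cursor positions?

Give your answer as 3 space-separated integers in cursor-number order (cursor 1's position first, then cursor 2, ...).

Answer: 3 7 11

Derivation:
After op 1 (move_right): buffer="jyqvblm" (len 7), cursors c1@1 c2@3 c3@5, authorship .......
After op 2 (insert('e')): buffer="jeyqevbelm" (len 10), cursors c1@2 c2@5 c3@8, authorship .1..2..3..
After op 3 (insert('e')): buffer="jeeyqeevbeelm" (len 13), cursors c1@3 c2@7 c3@11, authorship .11..22..33..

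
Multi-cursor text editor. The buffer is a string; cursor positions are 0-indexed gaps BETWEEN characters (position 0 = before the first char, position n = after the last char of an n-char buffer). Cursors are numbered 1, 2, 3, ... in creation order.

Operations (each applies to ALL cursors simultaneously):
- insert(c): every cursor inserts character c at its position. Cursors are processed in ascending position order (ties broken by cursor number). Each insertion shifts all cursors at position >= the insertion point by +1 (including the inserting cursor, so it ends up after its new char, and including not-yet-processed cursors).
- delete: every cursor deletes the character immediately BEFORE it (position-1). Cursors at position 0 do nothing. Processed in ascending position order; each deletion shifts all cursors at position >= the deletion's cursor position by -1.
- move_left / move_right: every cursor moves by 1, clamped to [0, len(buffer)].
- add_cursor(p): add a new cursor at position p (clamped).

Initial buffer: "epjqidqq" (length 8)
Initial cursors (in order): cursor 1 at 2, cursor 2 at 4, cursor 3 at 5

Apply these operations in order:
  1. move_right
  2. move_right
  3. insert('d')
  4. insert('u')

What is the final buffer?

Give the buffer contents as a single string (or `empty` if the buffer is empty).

After op 1 (move_right): buffer="epjqidqq" (len 8), cursors c1@3 c2@5 c3@6, authorship ........
After op 2 (move_right): buffer="epjqidqq" (len 8), cursors c1@4 c2@6 c3@7, authorship ........
After op 3 (insert('d')): buffer="epjqdiddqdq" (len 11), cursors c1@5 c2@8 c3@10, authorship ....1..2.3.
After op 4 (insert('u')): buffer="epjqduidduqduq" (len 14), cursors c1@6 c2@10 c3@13, authorship ....11..22.33.

Answer: epjqduidduqduq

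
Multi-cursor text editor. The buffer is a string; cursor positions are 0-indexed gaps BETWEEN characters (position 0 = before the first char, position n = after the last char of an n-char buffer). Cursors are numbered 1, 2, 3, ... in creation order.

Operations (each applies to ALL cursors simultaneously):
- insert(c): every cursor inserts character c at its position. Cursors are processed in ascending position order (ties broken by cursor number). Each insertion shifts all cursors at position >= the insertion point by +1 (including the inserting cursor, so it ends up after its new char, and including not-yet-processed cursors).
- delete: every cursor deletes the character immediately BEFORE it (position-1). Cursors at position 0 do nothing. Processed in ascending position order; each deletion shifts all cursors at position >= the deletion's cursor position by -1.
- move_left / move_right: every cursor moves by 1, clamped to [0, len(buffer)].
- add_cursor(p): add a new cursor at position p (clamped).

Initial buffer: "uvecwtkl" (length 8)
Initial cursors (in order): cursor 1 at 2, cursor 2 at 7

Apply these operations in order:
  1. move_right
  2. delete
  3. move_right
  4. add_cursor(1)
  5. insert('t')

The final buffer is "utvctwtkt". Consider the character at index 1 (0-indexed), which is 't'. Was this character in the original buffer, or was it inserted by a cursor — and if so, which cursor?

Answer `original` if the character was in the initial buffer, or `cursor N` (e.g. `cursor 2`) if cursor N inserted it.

Answer: cursor 3

Derivation:
After op 1 (move_right): buffer="uvecwtkl" (len 8), cursors c1@3 c2@8, authorship ........
After op 2 (delete): buffer="uvcwtk" (len 6), cursors c1@2 c2@6, authorship ......
After op 3 (move_right): buffer="uvcwtk" (len 6), cursors c1@3 c2@6, authorship ......
After op 4 (add_cursor(1)): buffer="uvcwtk" (len 6), cursors c3@1 c1@3 c2@6, authorship ......
After op 5 (insert('t')): buffer="utvctwtkt" (len 9), cursors c3@2 c1@5 c2@9, authorship .3..1...2
Authorship (.=original, N=cursor N): . 3 . . 1 . . . 2
Index 1: author = 3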